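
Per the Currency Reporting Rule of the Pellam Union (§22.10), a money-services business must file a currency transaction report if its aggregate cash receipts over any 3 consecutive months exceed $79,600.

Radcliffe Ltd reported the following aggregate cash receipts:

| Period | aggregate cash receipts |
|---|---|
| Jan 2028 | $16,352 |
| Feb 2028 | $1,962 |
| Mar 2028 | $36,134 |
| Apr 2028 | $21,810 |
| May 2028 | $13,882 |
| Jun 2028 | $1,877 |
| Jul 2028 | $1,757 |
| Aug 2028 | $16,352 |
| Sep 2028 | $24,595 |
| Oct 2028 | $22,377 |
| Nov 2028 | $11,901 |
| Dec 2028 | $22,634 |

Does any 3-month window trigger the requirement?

No

Jan 2028–Mar 2028: $16,352 + $1,962 + $36,134 = $54,448 (under)
Feb 2028–Apr 2028: $1,962 + $36,134 + $21,810 = $59,906 (under)
Mar 2028–May 2028: $36,134 + $21,810 + $13,882 = $71,826 (under)
Apr 2028–Jun 2028: $21,810 + $13,882 + $1,877 = $37,569 (under)
May 2028–Jul 2028: $13,882 + $1,877 + $1,757 = $17,516 (under)
Jun 2028–Aug 2028: $1,877 + $1,757 + $16,352 = $19,986 (under)
Jul 2028–Sep 2028: $1,757 + $16,352 + $24,595 = $42,704 (under)
Aug 2028–Oct 2028: $16,352 + $24,595 + $22,377 = $63,324 (under)
Sep 2028–Nov 2028: $24,595 + $22,377 + $11,901 = $58,873 (under)
Oct 2028–Dec 2028: $22,377 + $11,901 + $22,634 = $56,912 (under)
No window exceeds $79,600.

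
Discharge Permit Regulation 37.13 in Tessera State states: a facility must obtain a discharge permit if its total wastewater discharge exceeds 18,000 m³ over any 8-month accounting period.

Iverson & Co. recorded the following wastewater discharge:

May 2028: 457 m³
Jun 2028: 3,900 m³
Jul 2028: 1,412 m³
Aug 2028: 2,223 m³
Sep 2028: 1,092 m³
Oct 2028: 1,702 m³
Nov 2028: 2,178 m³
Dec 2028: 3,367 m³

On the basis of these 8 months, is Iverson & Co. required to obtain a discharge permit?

No

Total wastewater discharge: 457 m³ + 3,900 m³ + 1,412 m³ + 2,223 m³ + 1,092 m³ + 1,702 m³ + 2,178 m³ + 3,367 m³ = 16,331 m³.
16,331 m³ ≤ 18,000 m³, so the threshold is not exceeded.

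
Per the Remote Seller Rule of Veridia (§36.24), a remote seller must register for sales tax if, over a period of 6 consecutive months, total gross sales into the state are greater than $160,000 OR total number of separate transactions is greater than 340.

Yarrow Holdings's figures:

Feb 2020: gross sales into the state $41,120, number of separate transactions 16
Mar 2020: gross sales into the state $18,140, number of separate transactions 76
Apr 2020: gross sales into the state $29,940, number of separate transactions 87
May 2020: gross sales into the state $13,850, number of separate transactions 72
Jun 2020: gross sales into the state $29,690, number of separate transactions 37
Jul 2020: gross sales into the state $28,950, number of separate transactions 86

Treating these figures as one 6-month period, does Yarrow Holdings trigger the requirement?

Yes

Total gross sales into the state: $41,120 + $18,140 + $29,940 + $13,850 + $29,690 + $28,950 = $161,690 (> $160,000).
Total number of separate transactions: 16 + 76 + 87 + 72 + 37 + 86 = 374 (> 340).
The test is 'or': at least one threshold is exceeded.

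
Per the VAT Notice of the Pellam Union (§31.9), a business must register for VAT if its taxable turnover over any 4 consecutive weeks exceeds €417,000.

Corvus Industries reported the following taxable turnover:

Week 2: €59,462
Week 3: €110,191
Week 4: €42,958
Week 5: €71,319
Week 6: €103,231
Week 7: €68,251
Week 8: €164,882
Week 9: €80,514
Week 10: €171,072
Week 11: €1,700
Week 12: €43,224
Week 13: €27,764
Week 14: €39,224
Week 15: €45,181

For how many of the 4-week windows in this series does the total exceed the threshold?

2

Week 2–Week 5: €59,462 + €110,191 + €42,958 + €71,319 = €283,930 (under)
Week 3–Week 6: €110,191 + €42,958 + €71,319 + €103,231 = €327,699 (under)
Week 4–Week 7: €42,958 + €71,319 + €103,231 + €68,251 = €285,759 (under)
Week 5–Week 8: €71,319 + €103,231 + €68,251 + €164,882 = €407,683 (under)
Week 6–Week 9: €103,231 + €68,251 + €164,882 + €80,514 = €416,878 (under)
Week 7–Week 10: €68,251 + €164,882 + €80,514 + €171,072 = €484,719 (over)
Week 8–Week 11: €164,882 + €80,514 + €171,072 + €1,700 = €418,168 (over)
Week 9–Week 12: €80,514 + €171,072 + €1,700 + €43,224 = €296,510 (under)
Week 10–Week 13: €171,072 + €1,700 + €43,224 + €27,764 = €243,760 (under)
Week 11–Week 14: €1,700 + €43,224 + €27,764 + €39,224 = €111,912 (under)
Week 12–Week 15: €43,224 + €27,764 + €39,224 + €45,181 = €155,393 (under)
2 windows exceed the threshold.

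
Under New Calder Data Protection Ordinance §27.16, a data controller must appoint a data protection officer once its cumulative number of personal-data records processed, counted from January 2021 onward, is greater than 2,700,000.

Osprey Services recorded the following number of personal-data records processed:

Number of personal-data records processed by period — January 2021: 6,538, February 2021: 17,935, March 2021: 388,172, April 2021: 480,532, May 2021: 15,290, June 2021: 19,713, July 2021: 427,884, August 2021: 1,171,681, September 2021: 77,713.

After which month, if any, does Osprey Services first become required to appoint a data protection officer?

Through January 2021: 6,538
Through February 2021: 24,473
Through March 2021: 412,645
Through April 2021: 893,177
Through May 2021: 908,467
Through June 2021: 928,180
Through July 2021: 1,356,064
Through August 2021: 2,527,745
Through September 2021: 2,605,458
Final cumulative total 2,605,458 ≤ 2,700,000; the threshold is never exceeded.

Not triggered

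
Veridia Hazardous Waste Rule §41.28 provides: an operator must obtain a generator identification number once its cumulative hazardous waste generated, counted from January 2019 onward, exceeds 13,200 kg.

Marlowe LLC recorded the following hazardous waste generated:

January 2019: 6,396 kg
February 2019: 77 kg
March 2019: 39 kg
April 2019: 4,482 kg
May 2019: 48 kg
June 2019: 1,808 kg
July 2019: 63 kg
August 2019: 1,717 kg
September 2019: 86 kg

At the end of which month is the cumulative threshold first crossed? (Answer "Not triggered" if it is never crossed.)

Through January 2019: 6,396 kg
Through February 2019: 6,473 kg
Through March 2019: 6,512 kg
Through April 2019: 10,994 kg
Through May 2019: 11,042 kg
Through June 2019: 12,850 kg
Through July 2019: 12,913 kg
Through August 2019: 14,630 kg ← exceeds threshold

August 2019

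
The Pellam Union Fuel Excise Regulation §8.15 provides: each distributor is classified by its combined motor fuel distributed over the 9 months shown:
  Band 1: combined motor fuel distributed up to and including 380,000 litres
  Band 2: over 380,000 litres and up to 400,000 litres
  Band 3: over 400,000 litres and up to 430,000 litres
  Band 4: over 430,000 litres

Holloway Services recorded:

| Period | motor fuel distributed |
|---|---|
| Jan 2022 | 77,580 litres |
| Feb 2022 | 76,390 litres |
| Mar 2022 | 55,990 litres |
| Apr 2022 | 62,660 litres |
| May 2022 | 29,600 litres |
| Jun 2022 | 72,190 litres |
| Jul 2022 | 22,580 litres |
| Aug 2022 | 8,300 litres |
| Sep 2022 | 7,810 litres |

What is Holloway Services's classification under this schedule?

Combined motor fuel distributed: 77,580 litres + 76,390 litres + 55,990 litres + 62,660 litres + 29,600 litres + 72,190 litres + 22,580 litres + 8,300 litres + 7,810 litres = 413,100 litres.
400,000 litres < 413,100 litres ≤ 430,000 litres, so Band 3 applies.

Band 3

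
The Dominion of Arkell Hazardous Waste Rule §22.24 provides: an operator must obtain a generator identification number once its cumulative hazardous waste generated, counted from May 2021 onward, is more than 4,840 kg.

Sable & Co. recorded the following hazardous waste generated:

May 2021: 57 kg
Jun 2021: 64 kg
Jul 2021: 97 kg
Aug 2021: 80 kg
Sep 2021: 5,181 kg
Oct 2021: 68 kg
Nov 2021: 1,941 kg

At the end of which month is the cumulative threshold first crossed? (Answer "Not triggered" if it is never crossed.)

Through May 2021: 57 kg
Through Jun 2021: 121 kg
Through Jul 2021: 218 kg
Through Aug 2021: 298 kg
Through Sep 2021: 5,479 kg ← exceeds threshold

Sep 2021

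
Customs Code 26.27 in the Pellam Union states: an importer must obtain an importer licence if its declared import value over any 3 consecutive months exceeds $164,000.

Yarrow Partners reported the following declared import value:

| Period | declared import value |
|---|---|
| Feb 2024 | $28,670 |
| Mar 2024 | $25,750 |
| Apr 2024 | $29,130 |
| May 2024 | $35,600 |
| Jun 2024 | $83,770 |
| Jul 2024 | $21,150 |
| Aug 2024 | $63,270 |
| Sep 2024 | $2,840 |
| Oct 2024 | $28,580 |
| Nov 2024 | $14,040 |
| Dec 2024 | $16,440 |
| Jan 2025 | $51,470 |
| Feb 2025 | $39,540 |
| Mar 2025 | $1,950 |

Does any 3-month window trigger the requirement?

Yes

Feb 2024–Apr 2024: $28,670 + $25,750 + $29,130 = $83,550 (under)
Mar 2024–May 2024: $25,750 + $29,130 + $35,600 = $90,480 (under)
Apr 2024–Jun 2024: $29,130 + $35,600 + $83,770 = $148,500 (under)
May 2024–Jul 2024: $35,600 + $83,770 + $21,150 = $140,520 (under)
Jun 2024–Aug 2024: $83,770 + $21,150 + $63,270 = $168,190 (over)
Jul 2024–Sep 2024: $21,150 + $63,270 + $2,840 = $87,260 (under)
Aug 2024–Oct 2024: $63,270 + $2,840 + $28,580 = $94,690 (under)
Sep 2024–Nov 2024: $2,840 + $28,580 + $14,040 = $45,460 (under)
Oct 2024–Dec 2024: $28,580 + $14,040 + $16,440 = $59,060 (under)
Nov 2024–Jan 2025: $14,040 + $16,440 + $51,470 = $81,950 (under)
Dec 2024–Feb 2025: $16,440 + $51,470 + $39,540 = $107,450 (under)
Jan 2025–Mar 2025: $51,470 + $39,540 + $1,950 = $92,960 (under)
At least one window exceeds $164,000.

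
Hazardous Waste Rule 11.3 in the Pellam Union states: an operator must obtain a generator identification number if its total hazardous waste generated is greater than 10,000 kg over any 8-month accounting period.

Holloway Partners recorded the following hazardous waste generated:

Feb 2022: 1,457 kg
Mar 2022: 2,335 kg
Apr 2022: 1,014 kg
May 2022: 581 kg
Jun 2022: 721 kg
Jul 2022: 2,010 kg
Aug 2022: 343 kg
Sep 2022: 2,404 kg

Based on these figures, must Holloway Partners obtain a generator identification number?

Total hazardous waste generated: 1,457 kg + 2,335 kg + 1,014 kg + 581 kg + 721 kg + 2,010 kg + 343 kg + 2,404 kg = 10,865 kg.
10,865 kg > 10,000 kg, so the threshold is exceeded.

Yes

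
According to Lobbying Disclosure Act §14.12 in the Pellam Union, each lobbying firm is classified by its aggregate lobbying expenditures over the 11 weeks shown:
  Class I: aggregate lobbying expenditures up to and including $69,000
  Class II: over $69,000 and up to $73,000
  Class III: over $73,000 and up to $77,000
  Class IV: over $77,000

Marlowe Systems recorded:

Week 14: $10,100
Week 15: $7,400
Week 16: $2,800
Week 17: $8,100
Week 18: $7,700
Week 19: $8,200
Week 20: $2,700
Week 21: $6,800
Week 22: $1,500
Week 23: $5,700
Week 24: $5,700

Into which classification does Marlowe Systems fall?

Aggregate lobbying expenditures: $10,100 + $7,400 + $2,800 + $8,100 + $7,700 + $8,200 + $2,700 + $6,800 + $1,500 + $5,700 + $5,700 = $66,700.
$66,700 ≤ $69,000, so Class I applies.

Class I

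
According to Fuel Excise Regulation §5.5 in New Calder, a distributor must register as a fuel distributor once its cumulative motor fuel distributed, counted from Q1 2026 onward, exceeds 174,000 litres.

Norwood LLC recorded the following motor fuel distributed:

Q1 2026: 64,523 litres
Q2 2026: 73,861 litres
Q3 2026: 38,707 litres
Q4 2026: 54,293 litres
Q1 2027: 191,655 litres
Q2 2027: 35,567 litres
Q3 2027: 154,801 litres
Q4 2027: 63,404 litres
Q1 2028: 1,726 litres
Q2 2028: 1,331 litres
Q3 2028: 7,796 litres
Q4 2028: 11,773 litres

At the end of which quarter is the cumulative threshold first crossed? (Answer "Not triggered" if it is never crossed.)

Q3 2026

Through Q1 2026: 64,523 litres
Through Q2 2026: 138,384 litres
Through Q3 2026: 177,091 litres ← exceeds threshold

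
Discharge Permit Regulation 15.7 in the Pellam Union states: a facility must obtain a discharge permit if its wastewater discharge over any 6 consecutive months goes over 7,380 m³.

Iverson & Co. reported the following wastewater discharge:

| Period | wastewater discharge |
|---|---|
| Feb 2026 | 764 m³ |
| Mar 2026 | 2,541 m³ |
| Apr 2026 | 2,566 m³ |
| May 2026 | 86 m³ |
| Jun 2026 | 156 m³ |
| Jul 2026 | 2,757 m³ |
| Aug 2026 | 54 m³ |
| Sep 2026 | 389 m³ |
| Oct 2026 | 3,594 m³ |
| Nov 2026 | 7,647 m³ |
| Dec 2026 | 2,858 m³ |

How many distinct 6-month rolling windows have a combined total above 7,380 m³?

Feb 2026–Jul 2026: 764 m³ + 2,541 m³ + 2,566 m³ + 86 m³ + 156 m³ + 2,757 m³ = 8,870 m³ (over)
Mar 2026–Aug 2026: 2,541 m³ + 2,566 m³ + 86 m³ + 156 m³ + 2,757 m³ + 54 m³ = 8,160 m³ (over)
Apr 2026–Sep 2026: 2,566 m³ + 86 m³ + 156 m³ + 2,757 m³ + 54 m³ + 389 m³ = 6,008 m³ (under)
May 2026–Oct 2026: 86 m³ + 156 m³ + 2,757 m³ + 54 m³ + 389 m³ + 3,594 m³ = 7,036 m³ (under)
Jun 2026–Nov 2026: 156 m³ + 2,757 m³ + 54 m³ + 389 m³ + 3,594 m³ + 7,647 m³ = 14,597 m³ (over)
Jul 2026–Dec 2026: 2,757 m³ + 54 m³ + 389 m³ + 3,594 m³ + 7,647 m³ + 2,858 m³ = 17,299 m³ (over)
4 windows exceed the threshold.

4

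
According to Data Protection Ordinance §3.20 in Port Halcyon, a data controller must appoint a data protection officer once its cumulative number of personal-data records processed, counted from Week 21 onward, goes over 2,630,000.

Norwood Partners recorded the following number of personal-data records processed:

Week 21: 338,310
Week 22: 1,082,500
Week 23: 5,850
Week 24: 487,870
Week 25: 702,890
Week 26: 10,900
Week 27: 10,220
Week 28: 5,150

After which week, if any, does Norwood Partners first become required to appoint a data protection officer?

Through Week 21: 338,310
Through Week 22: 1,420,810
Through Week 23: 1,426,660
Through Week 24: 1,914,530
Through Week 25: 2,617,420
Through Week 26: 2,628,320
Through Week 27: 2,638,540 ← exceeds threshold

Week 27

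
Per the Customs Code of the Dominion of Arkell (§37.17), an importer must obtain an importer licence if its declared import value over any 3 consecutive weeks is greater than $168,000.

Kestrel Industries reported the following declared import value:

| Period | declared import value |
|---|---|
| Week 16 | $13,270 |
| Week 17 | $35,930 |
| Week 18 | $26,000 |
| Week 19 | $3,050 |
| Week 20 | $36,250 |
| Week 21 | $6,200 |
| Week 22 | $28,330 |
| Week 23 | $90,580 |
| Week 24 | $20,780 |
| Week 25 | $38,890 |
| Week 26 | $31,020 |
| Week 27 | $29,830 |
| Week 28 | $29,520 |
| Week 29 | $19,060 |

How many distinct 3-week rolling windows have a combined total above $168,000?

0

Week 16–Week 18: $13,270 + $35,930 + $26,000 = $75,200 (under)
Week 17–Week 19: $35,930 + $26,000 + $3,050 = $64,980 (under)
Week 18–Week 20: $26,000 + $3,050 + $36,250 = $65,300 (under)
Week 19–Week 21: $3,050 + $36,250 + $6,200 = $45,500 (under)
Week 20–Week 22: $36,250 + $6,200 + $28,330 = $70,780 (under)
Week 21–Week 23: $6,200 + $28,330 + $90,580 = $125,110 (under)
Week 22–Week 24: $28,330 + $90,580 + $20,780 = $139,690 (under)
Week 23–Week 25: $90,580 + $20,780 + $38,890 = $150,250 (under)
Week 24–Week 26: $20,780 + $38,890 + $31,020 = $90,690 (under)
Week 25–Week 27: $38,890 + $31,020 + $29,830 = $99,740 (under)
Week 26–Week 28: $31,020 + $29,830 + $29,520 = $90,370 (under)
Week 27–Week 29: $29,830 + $29,520 + $19,060 = $78,410 (under)
0 windows exceed the threshold.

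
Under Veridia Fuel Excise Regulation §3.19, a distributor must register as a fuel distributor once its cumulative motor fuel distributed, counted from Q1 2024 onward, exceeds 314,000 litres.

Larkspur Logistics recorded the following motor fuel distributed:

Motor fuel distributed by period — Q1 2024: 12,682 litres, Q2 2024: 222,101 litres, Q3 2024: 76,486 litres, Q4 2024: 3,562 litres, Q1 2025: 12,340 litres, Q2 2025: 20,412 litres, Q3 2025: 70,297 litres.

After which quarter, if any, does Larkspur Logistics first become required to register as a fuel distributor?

Q4 2024

Through Q1 2024: 12,682 litres
Through Q2 2024: 234,783 litres
Through Q3 2024: 311,269 litres
Through Q4 2024: 314,831 litres ← exceeds threshold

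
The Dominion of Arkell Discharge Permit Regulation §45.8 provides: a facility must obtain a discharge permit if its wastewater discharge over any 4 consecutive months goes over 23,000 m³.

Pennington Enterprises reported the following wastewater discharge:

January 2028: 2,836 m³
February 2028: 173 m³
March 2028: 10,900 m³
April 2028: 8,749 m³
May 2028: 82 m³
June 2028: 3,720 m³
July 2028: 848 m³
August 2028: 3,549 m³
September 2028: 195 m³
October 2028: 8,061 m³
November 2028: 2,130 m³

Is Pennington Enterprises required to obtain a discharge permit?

Yes

January 2028–April 2028: 2,836 m³ + 173 m³ + 10,900 m³ + 8,749 m³ = 22,658 m³ (under)
February 2028–May 2028: 173 m³ + 10,900 m³ + 8,749 m³ + 82 m³ = 19,904 m³ (under)
March 2028–June 2028: 10,900 m³ + 8,749 m³ + 82 m³ + 3,720 m³ = 23,451 m³ (over)
April 2028–July 2028: 8,749 m³ + 82 m³ + 3,720 m³ + 848 m³ = 13,399 m³ (under)
May 2028–August 2028: 82 m³ + 3,720 m³ + 848 m³ + 3,549 m³ = 8,199 m³ (under)
June 2028–September 2028: 3,720 m³ + 848 m³ + 3,549 m³ + 195 m³ = 8,312 m³ (under)
July 2028–October 2028: 848 m³ + 3,549 m³ + 195 m³ + 8,061 m³ = 12,653 m³ (under)
August 2028–November 2028: 3,549 m³ + 195 m³ + 8,061 m³ + 2,130 m³ = 13,935 m³ (under)
At least one window exceeds 23,000 m³.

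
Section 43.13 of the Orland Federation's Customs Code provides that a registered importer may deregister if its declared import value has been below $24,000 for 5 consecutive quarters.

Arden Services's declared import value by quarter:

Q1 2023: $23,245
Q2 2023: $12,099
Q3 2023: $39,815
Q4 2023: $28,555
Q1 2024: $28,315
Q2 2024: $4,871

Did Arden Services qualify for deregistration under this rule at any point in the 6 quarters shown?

No

Quarters below $24,000: Q1 2023, Q2 2023, Q2 2024.
Longest run of consecutive quarters below the threshold: 2.
2 < 5, so Arden Services never became eligible.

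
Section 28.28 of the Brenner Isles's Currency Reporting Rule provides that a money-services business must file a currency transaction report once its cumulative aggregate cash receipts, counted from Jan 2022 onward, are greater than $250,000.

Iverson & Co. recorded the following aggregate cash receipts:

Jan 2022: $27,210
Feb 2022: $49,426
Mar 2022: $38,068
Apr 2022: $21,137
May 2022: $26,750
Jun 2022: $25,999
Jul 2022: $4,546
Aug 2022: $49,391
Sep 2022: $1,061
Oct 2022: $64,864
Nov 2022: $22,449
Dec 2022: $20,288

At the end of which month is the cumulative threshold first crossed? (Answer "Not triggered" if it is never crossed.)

Through Jan 2022: $27,210
Through Feb 2022: $76,636
Through Mar 2022: $114,704
Through Apr 2022: $135,841
Through May 2022: $162,591
Through Jun 2022: $188,590
Through Jul 2022: $193,136
Through Aug 2022: $242,527
Through Sep 2022: $243,588
Through Oct 2022: $308,452 ← exceeds threshold

Oct 2022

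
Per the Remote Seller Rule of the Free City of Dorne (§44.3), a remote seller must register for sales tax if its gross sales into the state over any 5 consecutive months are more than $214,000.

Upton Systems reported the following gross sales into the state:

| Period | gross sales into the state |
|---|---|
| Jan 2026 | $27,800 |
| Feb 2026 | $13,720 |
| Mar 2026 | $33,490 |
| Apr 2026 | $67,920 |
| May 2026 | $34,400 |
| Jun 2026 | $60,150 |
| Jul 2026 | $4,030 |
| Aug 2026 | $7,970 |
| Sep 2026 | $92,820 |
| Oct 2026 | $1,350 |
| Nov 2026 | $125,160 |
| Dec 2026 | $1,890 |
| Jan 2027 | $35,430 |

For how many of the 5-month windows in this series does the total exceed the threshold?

Jan 2026–May 2026: $27,800 + $13,720 + $33,490 + $67,920 + $34,400 = $177,330 (under)
Feb 2026–Jun 2026: $13,720 + $33,490 + $67,920 + $34,400 + $60,150 = $209,680 (under)
Mar 2026–Jul 2026: $33,490 + $67,920 + $34,400 + $60,150 + $4,030 = $199,990 (under)
Apr 2026–Aug 2026: $67,920 + $34,400 + $60,150 + $4,030 + $7,970 = $174,470 (under)
May 2026–Sep 2026: $34,400 + $60,150 + $4,030 + $7,970 + $92,820 = $199,370 (under)
Jun 2026–Oct 2026: $60,150 + $4,030 + $7,970 + $92,820 + $1,350 = $166,320 (under)
Jul 2026–Nov 2026: $4,030 + $7,970 + $92,820 + $1,350 + $125,160 = $231,330 (over)
Aug 2026–Dec 2026: $7,970 + $92,820 + $1,350 + $125,160 + $1,890 = $229,190 (over)
Sep 2026–Jan 2027: $92,820 + $1,350 + $125,160 + $1,890 + $35,430 = $256,650 (over)
3 windows exceed the threshold.

3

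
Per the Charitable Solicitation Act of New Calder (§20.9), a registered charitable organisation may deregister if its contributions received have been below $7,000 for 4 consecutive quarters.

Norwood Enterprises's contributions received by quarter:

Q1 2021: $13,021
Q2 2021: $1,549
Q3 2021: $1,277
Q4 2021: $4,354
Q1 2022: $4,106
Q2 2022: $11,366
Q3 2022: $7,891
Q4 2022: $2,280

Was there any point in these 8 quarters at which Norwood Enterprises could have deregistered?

Yes

Quarters below $7,000: Q2 2021, Q3 2021, Q4 2021, Q1 2022, Q4 2022.
Longest run of consecutive quarters below the threshold: 4.
4 ≥ 4, so Norwood Enterprises became eligible.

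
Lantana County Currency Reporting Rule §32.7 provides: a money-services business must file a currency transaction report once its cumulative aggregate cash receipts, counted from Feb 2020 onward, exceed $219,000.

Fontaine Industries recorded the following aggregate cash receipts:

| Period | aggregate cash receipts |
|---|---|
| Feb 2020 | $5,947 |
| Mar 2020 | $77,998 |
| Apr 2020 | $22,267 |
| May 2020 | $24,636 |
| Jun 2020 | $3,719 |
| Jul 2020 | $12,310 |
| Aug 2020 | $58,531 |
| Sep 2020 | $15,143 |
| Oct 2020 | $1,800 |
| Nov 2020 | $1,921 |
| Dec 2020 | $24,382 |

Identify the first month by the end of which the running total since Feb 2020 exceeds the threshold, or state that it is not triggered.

Sep 2020

Through Feb 2020: $5,947
Through Mar 2020: $83,945
Through Apr 2020: $106,212
Through May 2020: $130,848
Through Jun 2020: $134,567
Through Jul 2020: $146,877
Through Aug 2020: $205,408
Through Sep 2020: $220,551 ← exceeds threshold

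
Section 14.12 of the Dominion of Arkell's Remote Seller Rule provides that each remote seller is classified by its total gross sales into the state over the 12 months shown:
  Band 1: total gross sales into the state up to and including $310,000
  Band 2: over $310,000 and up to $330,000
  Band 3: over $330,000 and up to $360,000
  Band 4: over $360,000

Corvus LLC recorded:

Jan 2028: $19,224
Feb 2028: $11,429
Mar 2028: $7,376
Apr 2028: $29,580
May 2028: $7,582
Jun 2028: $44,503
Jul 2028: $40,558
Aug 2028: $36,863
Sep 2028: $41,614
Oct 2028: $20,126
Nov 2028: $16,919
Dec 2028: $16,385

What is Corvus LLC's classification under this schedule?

Total gross sales into the state: $19,224 + $11,429 + $7,376 + $29,580 + $7,582 + $44,503 + $40,558 + $36,863 + $41,614 + $20,126 + $16,919 + $16,385 = $292,159.
$292,159 ≤ $310,000, so Band 1 applies.

Band 1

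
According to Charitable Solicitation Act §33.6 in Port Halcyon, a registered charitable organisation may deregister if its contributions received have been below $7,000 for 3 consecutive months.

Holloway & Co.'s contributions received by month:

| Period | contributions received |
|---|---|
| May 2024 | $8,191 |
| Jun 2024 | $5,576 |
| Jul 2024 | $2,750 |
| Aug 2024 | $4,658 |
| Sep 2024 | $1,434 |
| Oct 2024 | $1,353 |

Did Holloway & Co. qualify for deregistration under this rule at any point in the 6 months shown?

Months below $7,000: Jun 2024, Jul 2024, Aug 2024, Sep 2024, Oct 2024.
Longest run of consecutive months below the threshold: 5.
5 ≥ 3, so Holloway & Co. became eligible.

Yes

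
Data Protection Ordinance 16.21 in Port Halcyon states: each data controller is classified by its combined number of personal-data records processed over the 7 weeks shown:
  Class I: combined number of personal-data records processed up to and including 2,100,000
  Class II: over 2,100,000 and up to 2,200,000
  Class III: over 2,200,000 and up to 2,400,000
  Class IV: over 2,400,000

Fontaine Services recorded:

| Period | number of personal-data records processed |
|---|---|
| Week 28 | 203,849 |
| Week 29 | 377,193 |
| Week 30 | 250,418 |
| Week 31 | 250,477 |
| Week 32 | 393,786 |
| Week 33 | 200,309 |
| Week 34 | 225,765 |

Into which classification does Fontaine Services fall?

Combined number of personal-data records processed: 203,849 + 377,193 + 250,418 + 250,477 + 393,786 + 200,309 + 225,765 = 1,901,797.
1,901,797 ≤ 2,100,000, so Class I applies.

Class I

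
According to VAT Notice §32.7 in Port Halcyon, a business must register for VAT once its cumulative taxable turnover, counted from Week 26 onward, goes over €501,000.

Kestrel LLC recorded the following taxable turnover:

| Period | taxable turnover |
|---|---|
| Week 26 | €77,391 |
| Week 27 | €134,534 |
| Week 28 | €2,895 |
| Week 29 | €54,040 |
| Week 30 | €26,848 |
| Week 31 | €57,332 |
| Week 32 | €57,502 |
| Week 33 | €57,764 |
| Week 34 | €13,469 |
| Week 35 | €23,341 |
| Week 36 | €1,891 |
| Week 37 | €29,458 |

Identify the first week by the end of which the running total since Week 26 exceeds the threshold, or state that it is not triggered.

Week 35

Through Week 26: €77,391
Through Week 27: €211,925
Through Week 28: €214,820
Through Week 29: €268,860
Through Week 30: €295,708
Through Week 31: €353,040
Through Week 32: €410,542
Through Week 33: €468,306
Through Week 34: €481,775
Through Week 35: €505,116 ← exceeds threshold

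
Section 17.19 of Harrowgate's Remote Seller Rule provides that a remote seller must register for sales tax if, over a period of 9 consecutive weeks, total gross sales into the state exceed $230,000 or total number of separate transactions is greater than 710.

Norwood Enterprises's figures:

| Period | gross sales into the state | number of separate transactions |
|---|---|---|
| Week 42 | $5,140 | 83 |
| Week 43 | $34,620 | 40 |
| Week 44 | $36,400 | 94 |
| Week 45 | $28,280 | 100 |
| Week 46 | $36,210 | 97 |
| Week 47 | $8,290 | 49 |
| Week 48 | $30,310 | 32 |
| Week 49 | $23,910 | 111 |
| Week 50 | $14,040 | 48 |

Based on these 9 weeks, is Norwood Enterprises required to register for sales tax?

Total gross sales into the state: $5,140 + $34,620 + $36,400 + $28,280 + $36,210 + $8,290 + $30,310 + $23,910 + $14,040 = $217,200 (≤ $230,000).
Total number of separate transactions: 83 + 40 + 94 + 100 + 97 + 49 + 32 + 111 + 48 = 654 (≤ 710).
The test is 'or': neither threshold is exceeded.

No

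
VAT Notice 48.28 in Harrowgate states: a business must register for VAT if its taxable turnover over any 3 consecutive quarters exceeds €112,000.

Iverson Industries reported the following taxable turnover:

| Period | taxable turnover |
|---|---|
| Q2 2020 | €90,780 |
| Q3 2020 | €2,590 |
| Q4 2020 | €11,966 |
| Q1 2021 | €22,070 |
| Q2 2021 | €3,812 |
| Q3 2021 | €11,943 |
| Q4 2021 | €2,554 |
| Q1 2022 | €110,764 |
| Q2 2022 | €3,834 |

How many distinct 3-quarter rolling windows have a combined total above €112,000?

2

Q2 2020–Q4 2020: €90,780 + €2,590 + €11,966 = €105,336 (under)
Q3 2020–Q1 2021: €2,590 + €11,966 + €22,070 = €36,626 (under)
Q4 2020–Q2 2021: €11,966 + €22,070 + €3,812 = €37,848 (under)
Q1 2021–Q3 2021: €22,070 + €3,812 + €11,943 = €37,825 (under)
Q2 2021–Q4 2021: €3,812 + €11,943 + €2,554 = €18,309 (under)
Q3 2021–Q1 2022: €11,943 + €2,554 + €110,764 = €125,261 (over)
Q4 2021–Q2 2022: €2,554 + €110,764 + €3,834 = €117,152 (over)
2 windows exceed the threshold.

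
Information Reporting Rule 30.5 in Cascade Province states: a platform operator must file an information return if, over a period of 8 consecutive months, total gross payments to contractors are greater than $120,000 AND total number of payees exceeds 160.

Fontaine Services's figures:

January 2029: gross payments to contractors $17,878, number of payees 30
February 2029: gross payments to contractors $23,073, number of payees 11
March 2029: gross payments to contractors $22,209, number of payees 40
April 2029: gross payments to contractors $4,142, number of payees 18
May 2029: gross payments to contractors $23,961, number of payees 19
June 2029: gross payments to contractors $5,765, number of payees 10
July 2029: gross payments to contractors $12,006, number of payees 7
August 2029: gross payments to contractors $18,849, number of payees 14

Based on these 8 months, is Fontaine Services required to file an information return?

Total gross payments to contractors: $17,878 + $23,073 + $22,209 + $4,142 + $23,961 + $5,765 + $12,006 + $18,849 = $127,883 (> $120,000).
Total number of payees: 30 + 11 + 40 + 18 + 19 + 10 + 7 + 14 = 149 (≤ 160).
The test is 'and': the rule requires both, and at least one is not exceeded.

No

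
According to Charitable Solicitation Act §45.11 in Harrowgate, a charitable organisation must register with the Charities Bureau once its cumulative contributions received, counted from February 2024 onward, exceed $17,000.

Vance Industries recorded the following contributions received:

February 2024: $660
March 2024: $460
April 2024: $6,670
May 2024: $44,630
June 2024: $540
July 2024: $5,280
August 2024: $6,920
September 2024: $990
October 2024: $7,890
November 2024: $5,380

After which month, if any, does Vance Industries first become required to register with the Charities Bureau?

Through February 2024: $660
Through March 2024: $1,120
Through April 2024: $7,790
Through May 2024: $52,420 ← exceeds threshold

May 2024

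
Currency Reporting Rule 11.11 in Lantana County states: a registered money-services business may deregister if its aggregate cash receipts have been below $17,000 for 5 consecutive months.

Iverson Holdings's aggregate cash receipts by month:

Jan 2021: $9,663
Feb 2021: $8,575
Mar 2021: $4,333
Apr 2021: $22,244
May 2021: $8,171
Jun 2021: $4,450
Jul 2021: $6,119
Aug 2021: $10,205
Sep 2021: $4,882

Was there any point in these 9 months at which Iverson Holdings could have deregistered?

Months below $17,000: Jan 2021, Feb 2021, Mar 2021, May 2021, Jun 2021, Jul 2021, Aug 2021, Sep 2021.
Longest run of consecutive months below the threshold: 5.
5 ≥ 5, so Iverson Holdings became eligible.

Yes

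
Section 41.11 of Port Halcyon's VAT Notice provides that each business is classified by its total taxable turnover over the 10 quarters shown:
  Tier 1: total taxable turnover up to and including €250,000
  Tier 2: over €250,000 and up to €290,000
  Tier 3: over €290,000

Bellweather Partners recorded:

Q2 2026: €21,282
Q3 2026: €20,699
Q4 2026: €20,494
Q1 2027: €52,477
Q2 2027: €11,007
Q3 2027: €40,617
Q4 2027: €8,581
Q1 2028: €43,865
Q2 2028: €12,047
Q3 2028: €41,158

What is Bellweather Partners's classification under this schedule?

Total taxable turnover: €21,282 + €20,699 + €20,494 + €52,477 + €11,007 + €40,617 + €8,581 + €43,865 + €12,047 + €41,158 = €272,227.
€250,000 < €272,227 ≤ €290,000, so Tier 2 applies.

Tier 2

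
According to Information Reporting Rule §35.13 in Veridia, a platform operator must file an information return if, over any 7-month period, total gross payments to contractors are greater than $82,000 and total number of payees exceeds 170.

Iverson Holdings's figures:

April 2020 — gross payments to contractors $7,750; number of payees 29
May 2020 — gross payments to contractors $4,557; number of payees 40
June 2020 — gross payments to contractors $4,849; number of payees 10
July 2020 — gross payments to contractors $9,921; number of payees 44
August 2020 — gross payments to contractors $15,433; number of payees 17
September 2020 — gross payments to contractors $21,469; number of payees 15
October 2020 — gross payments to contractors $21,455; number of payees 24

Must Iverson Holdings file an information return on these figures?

Yes

Total gross payments to contractors: $7,750 + $4,557 + $4,849 + $9,921 + $15,433 + $21,469 + $21,455 = $85,434 (> $82,000).
Total number of payees: 29 + 40 + 10 + 44 + 17 + 15 + 24 = 179 (> 170).
The test is 'and': both thresholds are exceeded.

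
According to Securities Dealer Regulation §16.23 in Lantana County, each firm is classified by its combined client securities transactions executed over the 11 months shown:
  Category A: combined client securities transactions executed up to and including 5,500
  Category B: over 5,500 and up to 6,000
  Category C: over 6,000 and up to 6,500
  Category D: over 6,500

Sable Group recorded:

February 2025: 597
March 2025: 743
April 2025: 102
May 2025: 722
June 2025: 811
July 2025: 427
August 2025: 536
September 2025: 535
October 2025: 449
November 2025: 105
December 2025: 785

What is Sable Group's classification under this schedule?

Combined client securities transactions executed: 597 + 743 + 102 + 722 + 811 + 427 + 536 + 535 + 449 + 105 + 785 = 5,812.
5,500 < 5,812 ≤ 6,000, so Category B applies.

Category B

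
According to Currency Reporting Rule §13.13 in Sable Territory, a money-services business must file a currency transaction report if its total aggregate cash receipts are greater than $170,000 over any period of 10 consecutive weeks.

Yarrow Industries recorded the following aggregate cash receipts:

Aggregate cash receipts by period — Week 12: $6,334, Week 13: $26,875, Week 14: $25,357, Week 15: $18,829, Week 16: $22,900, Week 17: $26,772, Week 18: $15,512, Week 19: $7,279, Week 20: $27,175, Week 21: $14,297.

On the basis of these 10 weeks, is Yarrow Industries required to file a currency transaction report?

Yes

Total aggregate cash receipts: $6,334 + $26,875 + $25,357 + $18,829 + $22,900 + $26,772 + $15,512 + $7,279 + $27,175 + $14,297 = $191,330.
$191,330 > $170,000, so the threshold is exceeded.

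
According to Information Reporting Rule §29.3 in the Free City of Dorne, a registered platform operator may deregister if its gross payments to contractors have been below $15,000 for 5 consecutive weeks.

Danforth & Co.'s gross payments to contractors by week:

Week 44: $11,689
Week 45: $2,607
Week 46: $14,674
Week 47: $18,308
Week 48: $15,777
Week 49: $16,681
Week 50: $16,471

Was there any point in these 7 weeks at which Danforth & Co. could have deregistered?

Weeks below $15,000: Week 44, Week 45, Week 46.
Longest run of consecutive weeks below the threshold: 3.
3 < 5, so Danforth & Co. never became eligible.

No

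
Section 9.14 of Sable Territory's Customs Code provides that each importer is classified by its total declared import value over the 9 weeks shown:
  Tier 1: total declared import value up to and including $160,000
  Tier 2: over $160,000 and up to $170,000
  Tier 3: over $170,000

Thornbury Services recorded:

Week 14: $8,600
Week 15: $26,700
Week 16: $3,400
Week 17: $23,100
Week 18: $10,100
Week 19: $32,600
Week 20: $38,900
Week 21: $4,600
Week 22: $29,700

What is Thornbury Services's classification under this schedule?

Total declared import value: $8,600 + $26,700 + $3,400 + $23,100 + $10,100 + $32,600 + $38,900 + $4,600 + $29,700 = $177,700.
$177,700 > $170,000, so Tier 3 applies.

Tier 3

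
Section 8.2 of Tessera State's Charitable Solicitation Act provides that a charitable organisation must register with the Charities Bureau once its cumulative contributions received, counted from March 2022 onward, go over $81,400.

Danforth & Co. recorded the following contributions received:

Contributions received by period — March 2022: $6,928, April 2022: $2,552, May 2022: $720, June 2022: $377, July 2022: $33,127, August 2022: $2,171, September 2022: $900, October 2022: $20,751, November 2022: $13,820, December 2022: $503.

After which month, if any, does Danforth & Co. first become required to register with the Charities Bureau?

December 2022

Through March 2022: $6,928
Through April 2022: $9,480
Through May 2022: $10,200
Through June 2022: $10,577
Through July 2022: $43,704
Through August 2022: $45,875
Through September 2022: $46,775
Through October 2022: $67,526
Through November 2022: $81,346
Through December 2022: $81,849 ← exceeds threshold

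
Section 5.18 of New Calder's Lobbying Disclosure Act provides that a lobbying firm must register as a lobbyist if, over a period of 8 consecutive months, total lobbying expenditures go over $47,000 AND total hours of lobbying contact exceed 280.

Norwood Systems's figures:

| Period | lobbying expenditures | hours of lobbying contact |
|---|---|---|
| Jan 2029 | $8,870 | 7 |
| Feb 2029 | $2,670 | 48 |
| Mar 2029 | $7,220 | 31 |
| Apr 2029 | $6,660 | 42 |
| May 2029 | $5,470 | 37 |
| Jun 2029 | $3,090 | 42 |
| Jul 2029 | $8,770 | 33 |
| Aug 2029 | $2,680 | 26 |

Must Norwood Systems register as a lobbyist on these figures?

No

Total lobbying expenditures: $8,870 + $2,670 + $7,220 + $6,660 + $5,470 + $3,090 + $8,770 + $2,680 = $45,430 (≤ $47,000).
Total hours of lobbying contact: 7 + 48 + 31 + 42 + 37 + 42 + 33 + 26 = 266 (≤ 280).
The test is 'and': the rule requires both, and at least one is not exceeded.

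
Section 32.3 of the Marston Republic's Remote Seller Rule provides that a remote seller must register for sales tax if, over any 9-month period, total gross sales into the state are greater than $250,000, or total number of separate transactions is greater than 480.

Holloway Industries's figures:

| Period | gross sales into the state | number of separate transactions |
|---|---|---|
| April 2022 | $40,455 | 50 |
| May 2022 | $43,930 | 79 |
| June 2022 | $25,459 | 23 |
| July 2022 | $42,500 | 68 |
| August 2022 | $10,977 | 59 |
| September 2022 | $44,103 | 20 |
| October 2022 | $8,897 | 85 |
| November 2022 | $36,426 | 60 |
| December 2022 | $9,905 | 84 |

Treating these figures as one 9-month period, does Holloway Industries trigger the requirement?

Total gross sales into the state: $40,455 + $43,930 + $25,459 + $42,500 + $10,977 + $44,103 + $8,897 + $36,426 + $9,905 = $262,652 (> $250,000).
Total number of separate transactions: 50 + 79 + 23 + 68 + 59 + 20 + 85 + 60 + 84 = 528 (> 480).
The test is 'or': at least one threshold is exceeded.

Yes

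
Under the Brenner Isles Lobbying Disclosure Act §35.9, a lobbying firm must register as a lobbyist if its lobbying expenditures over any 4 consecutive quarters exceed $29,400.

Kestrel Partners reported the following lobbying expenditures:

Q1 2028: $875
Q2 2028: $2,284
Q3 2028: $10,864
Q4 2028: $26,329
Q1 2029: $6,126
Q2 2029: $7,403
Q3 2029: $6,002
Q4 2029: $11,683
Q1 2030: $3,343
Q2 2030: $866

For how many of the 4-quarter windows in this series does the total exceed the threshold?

Q1 2028–Q4 2028: $875 + $2,284 + $10,864 + $26,329 = $40,352 (over)
Q2 2028–Q1 2029: $2,284 + $10,864 + $26,329 + $6,126 = $45,603 (over)
Q3 2028–Q2 2029: $10,864 + $26,329 + $6,126 + $7,403 = $50,722 (over)
Q4 2028–Q3 2029: $26,329 + $6,126 + $7,403 + $6,002 = $45,860 (over)
Q1 2029–Q4 2029: $6,126 + $7,403 + $6,002 + $11,683 = $31,214 (over)
Q2 2029–Q1 2030: $7,403 + $6,002 + $11,683 + $3,343 = $28,431 (under)
Q3 2029–Q2 2030: $6,002 + $11,683 + $3,343 + $866 = $21,894 (under)
5 windows exceed the threshold.

5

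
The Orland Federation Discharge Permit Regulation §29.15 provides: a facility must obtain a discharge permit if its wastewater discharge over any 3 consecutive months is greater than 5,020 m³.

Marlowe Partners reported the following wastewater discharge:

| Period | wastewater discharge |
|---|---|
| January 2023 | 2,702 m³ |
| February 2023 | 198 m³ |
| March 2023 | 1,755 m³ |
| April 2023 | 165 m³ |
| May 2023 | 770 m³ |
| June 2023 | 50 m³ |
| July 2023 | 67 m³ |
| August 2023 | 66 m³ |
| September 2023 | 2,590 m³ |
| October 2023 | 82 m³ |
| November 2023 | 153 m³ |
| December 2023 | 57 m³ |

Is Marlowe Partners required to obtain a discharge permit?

January 2023–March 2023: 2,702 m³ + 198 m³ + 1,755 m³ = 4,655 m³ (under)
February 2023–April 2023: 198 m³ + 1,755 m³ + 165 m³ = 2,118 m³ (under)
March 2023–May 2023: 1,755 m³ + 165 m³ + 770 m³ = 2,690 m³ (under)
April 2023–June 2023: 165 m³ + 770 m³ + 50 m³ = 985 m³ (under)
May 2023–July 2023: 770 m³ + 50 m³ + 67 m³ = 887 m³ (under)
June 2023–August 2023: 50 m³ + 67 m³ + 66 m³ = 183 m³ (under)
July 2023–September 2023: 67 m³ + 66 m³ + 2,590 m³ = 2,723 m³ (under)
August 2023–October 2023: 66 m³ + 2,590 m³ + 82 m³ = 2,738 m³ (under)
September 2023–November 2023: 2,590 m³ + 82 m³ + 153 m³ = 2,825 m³ (under)
October 2023–December 2023: 82 m³ + 153 m³ + 57 m³ = 292 m³ (under)
No window exceeds 5,020 m³.

No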